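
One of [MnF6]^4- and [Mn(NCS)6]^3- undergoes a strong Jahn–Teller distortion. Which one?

[Mn(NCS)6]^3-

[MnF6]^4-: Each fluoride is −1; balancing the −4 overall charge requires Mn(II). Manganese is a group-7 element; Mn(II) is therefore d⁵. Fluoride is a weak-field ligand for a first-row metal, so the complex is high-spin. The d⁵ configuration leaves the e_g set evenly filled (or empty) — no strong Jahn–Teller driving force.
[Mn(NCS)6]^3-: Each isothiocyanate is −1; balancing the −3 overall charge requires Mn(III). Group 7 minus oxidation state 3 gives a d⁴ configuration. Isothiocyanate is a weak-field ligand for a first-row metal, so the complex is high-spin. The t₂g³e_g¹ (high-spin) configuration has an unevenly filled e_g set; the Jahn–Teller theorem predicts a tetragonal distortion (typically axial elongation) to lift the degeneracy.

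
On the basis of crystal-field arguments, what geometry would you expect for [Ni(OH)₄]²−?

tetrahedral

Ligand charges: each hydroxide is −1. With an overall charge of −2 the nickel centre must be in the +2 oxidation state.
Nickel is a group-10 element; Ni(II) is therefore d⁸.
With 4 monodentate ligands the coordination number is 4.
Hydroxide is a weak-field ligand.
With weak-field ligands the CFSE gain from square planar is small, so a 3d d⁸ ion takes the sterically preferred tetrahedral geometry.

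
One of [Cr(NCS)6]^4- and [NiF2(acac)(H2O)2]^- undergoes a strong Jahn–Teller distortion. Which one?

[Cr(NCS)6]^4-

[Cr(NCS)6]^4-: Ligand charges: each isothiocyanate is −1. With an overall charge of −4 the chromium centre must be in the +2 oxidation state. Cr sits in group 6, so the d-electron count is 6 − 2 = 4. Isothiocyanate is a weak-field ligand for a first-row metal, so the complex is high-spin. The t₂g³e_g¹ (high-spin) configuration has an unevenly filled e_g set; the Jahn–Teller theorem predicts a tetragonal distortion (typically axial elongation) to lift the degeneracy.
[NiF2(acac)(H2O)2]^-: Each fluoride is −1; each acetylacetonate is −1; water is neutral; balancing the −1 overall charge requires Ni(II). Nickel is a group-10 element; Ni(II) is therefore d⁸. The d⁸ configuration leaves the e_g set evenly filled (or empty) — no strong Jahn–Teller driving force.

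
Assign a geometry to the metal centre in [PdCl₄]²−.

square planar

Summing ligand charges against the −2 overall charge gives an oxidation state of +2 for palladium.
Pd sits in group 10, so the d-electron count is 10 − 2 = 8.
With 4 monodentate ligands the coordination number is 4.
A 4d d⁸ ion has a large crystal-field splitting; square planar leaves the high-energy d_{x²−y²} orbital empty and maximises CFSE.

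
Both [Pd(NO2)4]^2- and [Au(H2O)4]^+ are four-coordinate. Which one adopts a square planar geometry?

[Pd(NO2)4]^2-

For [Pd(NO2)4]^2-: Summing ligand charges against the −2 overall charge gives an oxidation state of +2 for palladium. Group 10 minus oxidation state 2 gives a d⁸ configuration. A 4d d⁸ ion has a large crystal-field splitting; square planar leaves the high-energy d_{x²−y²} orbital empty and maximises CFSE. → square planar.
For [Au(H2O)4]^+: Ligand charges: water is neutral. With an overall charge of +1 the gold centre must be in the +1 oxidation state. Group 11 minus oxidation state 1 gives a d¹⁰ configuration. A d¹⁰ ion has no crystal-field stabilisation preference between square planar and tetrahedral, so four ligands adopt the sterically favoured tetrahedral geometry. → tetrahedral.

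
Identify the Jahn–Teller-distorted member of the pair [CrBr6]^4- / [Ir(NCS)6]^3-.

[CrBr6]^4-

[CrBr6]^4-: Summing ligand charges against the −4 overall charge gives an oxidation state of +2 for chromium. Cr sits in group 6, so the d-electron count is 6 − 2 = 4. Bromide is a weak-field ligand for a first-row metal, so the complex is high-spin. The t₂g³e_g¹ (high-spin) configuration has an unevenly filled e_g set; the Jahn–Teller theorem predicts a tetragonal distortion (typically axial elongation) to lift the degeneracy.
[Ir(NCS)6]^3-: Each isothiocyanate is −1; balancing the −3 overall charge requires Ir(III). Ir sits in group 9, so the d-electron count is 9 − 3 = 6. A 5d ion has a large Δₒ and is invariably low-spin. The d⁶ configuration leaves the e_g set evenly filled (or empty) — no strong Jahn–Teller driving force.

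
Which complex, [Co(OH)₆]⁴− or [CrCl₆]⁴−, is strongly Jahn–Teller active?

[CrCl₆]⁴−

[Co(OH)₆]⁴−: Each hydroxide is −1; balancing the −4 overall charge requires Co(II). Co sits in group 9, so the d-electron count is 9 − 2 = 7. Hydroxide is a weak-field ligand for a first-row metal, so the complex is high-spin. The d⁷ configuration leaves the e_g set evenly filled (or empty) — no strong Jahn–Teller driving force.
[CrCl₆]⁴−: Each chloride is −1; balancing the −4 overall charge requires Cr(II). Cr sits in group 6, so the d-electron count is 6 − 2 = 4. Chloride is a weak-field ligand for a first-row metal, so the complex is high-spin. The t₂g³e_g¹ (high-spin) configuration has an unevenly filled e_g set; the Jahn–Teller theorem predicts a tetragonal distortion (typically axial elongation) to lift the degeneracy.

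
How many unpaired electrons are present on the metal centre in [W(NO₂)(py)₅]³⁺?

Summing ligand charges against the +3 overall charge gives an oxidation state of +4 for tungsten.
W sits in group 6, so the d-electron count is 6 − 4 = 2.
In an octahedral field the d² configuration is t₂g²e_g⁰ (only one arrangement possible), giving 2 unpaired electrons.

2 unpaired electrons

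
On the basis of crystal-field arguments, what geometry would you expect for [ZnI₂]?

linear

Summing ligand charges against the 0 overall charge gives an oxidation state of +2 for zinc.
Group 12 minus oxidation state 2 gives a d¹⁰ configuration.
With 2 monodentate ligands the coordination number is 2.
A d¹⁰ ion with only two ligands adopts a linear arrangement (sp hybridisation; no CFSE preference).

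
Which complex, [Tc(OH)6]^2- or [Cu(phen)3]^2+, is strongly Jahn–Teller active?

[Cu(phen)3]^2+

[Tc(OH)6]^2-: Summing ligand charges against the −2 overall charge gives an oxidation state of +4 for technetium. Group 7 minus oxidation state 4 gives a d³ configuration. The d³ configuration leaves the e_g set evenly filled (or empty) — no strong Jahn–Teller driving force.
[Cu(phen)3]^2+: 1,10-phenanthroline is neutral; balancing the +2 overall charge requires Cu(II). Copper is a group-11 element; Cu(II) is therefore d⁹. The t₂g⁶e_g³ configuration has an unevenly filled e_g set; the Jahn–Teller theorem predicts a tetragonal distortion (typically axial elongation) to lift the degeneracy.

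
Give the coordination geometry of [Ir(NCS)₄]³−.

Ligand charges: each isothiocyanate is −1. With an overall charge of −3 the iridium centre must be in the +1 oxidation state.
Ir sits in group 9, so the d-electron count is 9 − 1 = 8.
Coordination number: 4.
A 5d d⁸ ion has a large crystal-field splitting; square planar leaves the high-energy d_{x²−y²} orbital empty and maximises CFSE.

square planar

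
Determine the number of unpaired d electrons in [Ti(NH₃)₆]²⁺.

2 unpaired electrons

Ligand charges: ammonia is neutral. With an overall charge of +2 the titanium centre must be in the +2 oxidation state.
Ti sits in group 4, so the d-electron count is 4 − 2 = 2.
In an octahedral field the d² configuration is t₂g²e_g⁰ (only one arrangement possible), giving 2 unpaired electrons.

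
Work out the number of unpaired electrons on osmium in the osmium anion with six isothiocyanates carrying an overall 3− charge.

1

Ligand charges: each isothiocyanate is −1. With an overall charge of −3 the osmium centre must be in the +3 oxidation state.
Osmium is a group-8 element; Os(III) is therefore d⁵.
The spin state decides the count: a 5d ion has a large Δₒ and is invariably low-spin.
An octahedral low-spin d⁵ ion is t₂g⁵e_g⁰, giving 1 unpaired electron.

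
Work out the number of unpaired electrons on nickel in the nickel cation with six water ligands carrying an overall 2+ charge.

2 unpaired electrons

Water is neutral; balancing the +2 overall charge requires Ni(II).
Group 10 minus oxidation state 2 gives a d⁸ configuration.
In an octahedral field the d⁸ configuration is t₂g⁶e_g² (only one arrangement possible), giving 2 unpaired electrons.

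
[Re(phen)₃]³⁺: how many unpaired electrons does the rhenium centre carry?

Ligand charges: 1,10-phenanthroline is neutral. With an overall charge of +3 the rhenium centre must be in the +3 oxidation state.
Group 7 minus oxidation state 3 gives a d⁴ configuration.
Counting donor atoms: 3×1,10-phenanthroline (bidentate) → 6 donors. Coordination number = 6.
The spin state decides the count: a 5d ion has a large Δₒ and is invariably low-spin.
An octahedral low-spin d⁴ ion is t₂g⁴e_g⁰, giving 2 unpaired electrons.

2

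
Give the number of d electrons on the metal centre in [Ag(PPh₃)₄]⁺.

d¹⁰

Triphenylphosphine is neutral; balancing the +1 overall charge requires Ag(I).
Silver is a group-11 element; Ag(I) is therefore d¹⁰.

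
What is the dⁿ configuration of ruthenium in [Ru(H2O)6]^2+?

Water is neutral; balancing the +2 overall charge requires Ru(II).
Group 8 minus oxidation state 2 gives a d⁶ configuration.

d6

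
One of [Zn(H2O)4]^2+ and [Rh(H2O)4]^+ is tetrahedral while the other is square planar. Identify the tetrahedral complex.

[Zn(H2O)4]^2+

For [Zn(H2O)4]^2+: Summing ligand charges against the +2 overall charge gives an oxidation state of +2 for zinc. Zn sits in group 12, so the d-electron count is 12 − 2 = 10. A d¹⁰ ion has no crystal-field stabilisation preference between square planar and tetrahedral, so four ligands adopt the sterically favoured tetrahedral geometry. → tetrahedral.
For [Rh(H2O)4]^+: Ligand charges: water is neutral. With an overall charge of +1 the rhodium centre must be in the +1 oxidation state. Rh sits in group 9, so the d-electron count is 9 − 1 = 8. A 4d d⁸ ion has a large crystal-field splitting; square planar leaves the high-energy d_{x²−y²} orbital empty and maximises CFSE. → square planar.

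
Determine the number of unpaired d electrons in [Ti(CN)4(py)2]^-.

Each cyanide is −1; pyridine is neutral; balancing the −1 overall charge requires Ti(III).
Ti sits in group 4, so the d-electron count is 4 − 3 = 1.
In an octahedral field the d¹ configuration is t₂g¹e_g⁰ (only one arrangement possible), giving 1 unpaired electron.

1 unpaired electron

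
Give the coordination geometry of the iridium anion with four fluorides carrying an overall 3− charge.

square planar

Ligand charges: each fluoride is −1. With an overall charge of −3 the iridium centre must be in the +1 oxidation state.
Group 9 minus oxidation state 1 gives a d⁸ configuration.
Coordination number: 4.
A 5d d⁸ ion has a large crystal-field splitting; square planar leaves the high-energy d_{x²−y²} orbital empty and maximises CFSE.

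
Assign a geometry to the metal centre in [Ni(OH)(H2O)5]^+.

octahedral

Each hydroxide is −1; water is neutral; balancing the +1 overall charge requires Ni(II).
Group 10 minus oxidation state 2 gives a d⁸ configuration.
With 6 monodentate ligands the coordination number is 6.
Six donors around a single metal centre give an octahedral coordination sphere.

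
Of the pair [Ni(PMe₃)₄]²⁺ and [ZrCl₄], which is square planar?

For [Ni(PMe₃)₄]²⁺: Trimethylphosphine is neutral; balancing the +2 overall charge requires Ni(II). Ni sits in group 10, so the d-electron count is 10 − 2 = 8. Trimethylphosphine is a strong-field ligand (high in the spectrochemical series). A 3d d⁸ ion with strong-field ligands gains enough CFSE to favour square planar over tetrahedral. → square planar.
For [ZrCl₄]: Each chloride is −1; balancing the 0 overall charge requires Zr(IV). Zr sits in group 4, so the d-electron count is 4 − 4 = 0. A d⁰ ion has no crystal-field stabilisation preference between square planar and tetrahedral, so four ligands adopt the sterically favoured tetrahedral geometry. → tetrahedral.

[Ni(PMe₃)₄]²⁺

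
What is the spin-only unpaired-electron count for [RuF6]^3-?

1 unpaired electron

Each fluoride is −1; balancing the −3 overall charge requires Ru(III).
Ruthenium is a group-8 element; Ru(III) is therefore d⁵.
The spin state decides the count: a 4d ion has a large Δₒ and is invariably low-spin.
An octahedral low-spin d⁵ ion is t₂g⁵e_g⁰, giving 1 unpaired electron.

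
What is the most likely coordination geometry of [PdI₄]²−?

Summing ligand charges against the −2 overall charge gives an oxidation state of +2 for palladium.
Pd sits in group 10, so the d-electron count is 10 − 2 = 8.
Coordination number: 4.
A 4d d⁸ ion has a large crystal-field splitting; square planar leaves the high-energy d_{x²−y²} orbital empty and maximises CFSE.

square planar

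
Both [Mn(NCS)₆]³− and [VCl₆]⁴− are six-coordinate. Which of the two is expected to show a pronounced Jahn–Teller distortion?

[Mn(NCS)₆]³−: Summing ligand charges against the −3 overall charge gives an oxidation state of +3 for manganese. Mn sits in group 7, so the d-electron count is 7 − 3 = 4. Isothiocyanate is a weak-field ligand for a first-row metal, so the complex is high-spin. The t₂g³e_g¹ (high-spin) configuration has an unevenly filled e_g set; the Jahn–Teller theorem predicts a tetragonal distortion (typically axial elongation) to lift the degeneracy.
[VCl₆]⁴−: Summing ligand charges against the −4 overall charge gives an oxidation state of +2 for vanadium. Group 5 minus oxidation state 2 gives a d³ configuration. The d³ configuration leaves the e_g set evenly filled (or empty) — no strong Jahn–Teller driving force.

[Mn(NCS)₆]³−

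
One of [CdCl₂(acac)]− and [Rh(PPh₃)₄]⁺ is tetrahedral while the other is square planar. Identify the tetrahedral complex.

[CdCl₂(acac)]−

For [CdCl₂(acac)]−: Each chloride is −1; each acetylacetonate is −1; balancing the −1 overall charge requires Cd(II). Cd sits in group 12, so the d-electron count is 12 − 2 = 10. A d¹⁰ ion has no crystal-field stabilisation preference between square planar and tetrahedral, so four ligands adopt the sterically favoured tetrahedral geometry. → tetrahedral.
For [Rh(PPh₃)₄]⁺: Summing ligand charges against the +1 overall charge gives an oxidation state of +1 for rhodium. Rhodium is a group-9 element; Rh(I) is therefore d⁸. A 4d d⁸ ion has a large crystal-field splitting; square planar leaves the high-energy d_{x²−y²} orbital empty and maximises CFSE. → square planar.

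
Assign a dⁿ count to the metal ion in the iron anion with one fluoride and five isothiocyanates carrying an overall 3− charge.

Summing ligand charges against the −3 overall charge gives an oxidation state of +3 for iron.
Iron is a group-8 element; Fe(III) is therefore d⁵.

d⁵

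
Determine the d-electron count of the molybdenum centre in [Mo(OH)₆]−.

Each hydroxide is −1; balancing the −1 overall charge requires Mo(V).
Molybdenum is a group-6 element; Mo(V) is therefore d¹.

d¹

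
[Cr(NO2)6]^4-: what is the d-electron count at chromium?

Summing ligand charges against the −4 overall charge gives an oxidation state of +2 for chromium.
Cr sits in group 6, so the d-electron count is 6 − 2 = 4.

d⁴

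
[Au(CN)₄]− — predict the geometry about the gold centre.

Each cyanide is −1; balancing the −1 overall charge requires Au(III).
Gold is a group-11 element; Au(III) is therefore d⁸.
With 4 monodentate ligands the coordination number is 4.
A 5d d⁸ ion has a large crystal-field splitting; square planar leaves the high-energy d_{x²−y²} orbital empty and maximises CFSE.

square planar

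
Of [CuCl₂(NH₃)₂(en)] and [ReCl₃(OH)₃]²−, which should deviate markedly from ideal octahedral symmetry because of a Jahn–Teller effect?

[CuCl₂(NH₃)₂(en)]

[CuCl₂(NH₃)₂(en)]: Summing ligand charges against the 0 overall charge gives an oxidation state of +2 for copper. Cu sits in group 11, so the d-electron count is 11 − 2 = 9. The t₂g⁶e_g³ configuration has an unevenly filled e_g set; the Jahn–Teller theorem predicts a tetragonal distortion (typically axial elongation) to lift the degeneracy.
[ReCl₃(OH)₃]²−: Ligand charges: each chloride is −1; each hydroxide is −1. With an overall charge of −2 the rhenium centre must be in the +4 oxidation state. Re sits in group 7, so the d-electron count is 7 − 4 = 3. The d³ configuration leaves the e_g set evenly filled (or empty) — no strong Jahn–Teller driving force.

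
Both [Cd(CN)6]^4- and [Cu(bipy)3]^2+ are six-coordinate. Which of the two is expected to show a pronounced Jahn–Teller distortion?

[Cd(CN)6]^4-: Summing ligand charges against the −4 overall charge gives an oxidation state of +2 for cadmium. Cadmium is a group-12 element; Cd(II) is therefore d¹⁰. The d¹⁰ configuration leaves the e_g set evenly filled (or empty) — no strong Jahn–Teller driving force.
[Cu(bipy)3]^2+: 2,2′-bipyridine is neutral; balancing the +2 overall charge requires Cu(II). Copper is a group-11 element; Cu(II) is therefore d⁹. The t₂g⁶e_g³ configuration has an unevenly filled e_g set; the Jahn–Teller theorem predicts a tetragonal distortion (typically axial elongation) to lift the degeneracy.

[Cu(bipy)3]^2+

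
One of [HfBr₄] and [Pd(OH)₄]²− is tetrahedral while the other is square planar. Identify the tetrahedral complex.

[HfBr₄]

For [HfBr₄]: Summing ligand charges against the 0 overall charge gives an oxidation state of +4 for hafnium. Hf sits in group 4, so the d-electron count is 4 − 4 = 0. A d⁰ ion has no crystal-field stabilisation preference between square planar and tetrahedral, so four ligands adopt the sterically favoured tetrahedral geometry. → tetrahedral.
For [Pd(OH)₄]²−: Each hydroxide is −1; balancing the −2 overall charge requires Pd(II). Palladium is a group-10 element; Pd(II) is therefore d⁸. A 4d d⁸ ion has a large crystal-field splitting; square planar leaves the high-energy d_{x²−y²} orbital empty and maximises CFSE. → square planar.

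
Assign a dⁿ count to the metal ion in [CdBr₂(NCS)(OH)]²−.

d10

Each bromide is −1; each isothiocyanate is −1; each hydroxide is −1; balancing the −2 overall charge requires Cd(II).
Cd sits in group 12, so the d-electron count is 12 − 2 = 10.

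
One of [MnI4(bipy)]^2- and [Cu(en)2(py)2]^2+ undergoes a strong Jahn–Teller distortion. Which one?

[Cu(en)2(py)2]^2+

[MnI4(bipy)]^2-: Summing ligand charges against the −2 overall charge gives an oxidation state of +2 for manganese. Manganese is a group-7 element; Mn(II) is therefore d⁵. Iodide is a weak-field ligand for a first-row metal, so the complex is high-spin. The d⁵ configuration leaves the e_g set evenly filled (or empty) — no strong Jahn–Teller driving force.
[Cu(en)2(py)2]^2+: Ligand charges: ethylenediamine is neutral; pyridine is neutral. With an overall charge of +2 the copper centre must be in the +2 oxidation state. Group 11 minus oxidation state 2 gives a d⁹ configuration. The t₂g⁶e_g³ configuration has an unevenly filled e_g set; the Jahn–Teller theorem predicts a tetragonal distortion (typically axial elongation) to lift the degeneracy.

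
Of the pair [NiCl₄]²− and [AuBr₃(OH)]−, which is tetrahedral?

[NiCl₄]²−

For [NiCl₄]²−: Summing ligand charges against the −2 overall charge gives an oxidation state of +2 for nickel. Nickel is a group-10 element; Ni(II) is therefore d⁸. Chloride is a weak-field ligand. With weak-field ligands the CFSE gain from square planar is small, so a 3d d⁸ ion takes the sterically preferred tetrahedral geometry. → tetrahedral.
For [AuBr₃(OH)]−: Ligand charges: each bromide is −1; each hydroxide is −1. With an overall charge of −1 the gold centre must be in the +3 oxidation state. Gold is a group-11 element; Au(III) is therefore d⁸. A 5d d⁸ ion has a large crystal-field splitting; square planar leaves the high-energy d_{x²−y²} orbital empty and maximises CFSE. → square planar.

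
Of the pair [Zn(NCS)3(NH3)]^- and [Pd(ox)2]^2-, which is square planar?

For [Zn(NCS)3(NH3)]^-: Each isothiocyanate is −1; ammonia is neutral; balancing the −1 overall charge requires Zn(II). Group 12 minus oxidation state 2 gives a d¹⁰ configuration. A d¹⁰ ion has no crystal-field stabilisation preference between square planar and tetrahedral, so four ligands adopt the sterically favoured tetrahedral geometry. → tetrahedral.
For [Pd(ox)2]^2-: Ligand charges: each oxalate is −2. With an overall charge of −2 the palladium centre must be in the +2 oxidation state. Pd sits in group 10, so the d-electron count is 10 − 2 = 8. A 4d d⁸ ion has a large crystal-field splitting; square planar leaves the high-energy d_{x²−y²} orbital empty and maximises CFSE. → square planar.

[Pd(ox)2]^2-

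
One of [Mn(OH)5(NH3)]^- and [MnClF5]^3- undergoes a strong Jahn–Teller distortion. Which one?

[MnClF5]^3-

[Mn(OH)5(NH3)]^-: Ligand charges: each hydroxide is −1; ammonia is neutral. With an overall charge of −1 the manganese centre must be in the +4 oxidation state. Manganese is a group-7 element; Mn(IV) is therefore d³. The d³ configuration leaves the e_g set evenly filled (or empty) — no strong Jahn–Teller driving force.
[MnClF5]^3-: Ligand charges: each chloride is −1; each fluoride is −1. With an overall charge of −3 the manganese centre must be in the +3 oxidation state. Manganese is a group-7 element; Mn(III) is therefore d⁴. Chloride and fluoride are weak-field ligands for a first-row metal, so the complex is high-spin. The t₂g³e_g¹ (high-spin) configuration has an unevenly filled e_g set; the Jahn–Teller theorem predicts a tetragonal distortion (typically axial elongation) to lift the degeneracy.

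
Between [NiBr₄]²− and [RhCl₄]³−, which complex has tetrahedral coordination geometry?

For [NiBr₄]²−: Each bromide is −1; balancing the −2 overall charge requires Ni(II). Nickel is a group-10 element; Ni(II) is therefore d⁸. Bromide is a weak-field ligand. With weak-field ligands the CFSE gain from square planar is small, so a 3d d⁸ ion takes the sterically preferred tetrahedral geometry. → tetrahedral.
For [RhCl₄]³−: Each chloride is −1; balancing the −3 overall charge requires Rh(I). Rh sits in group 9, so the d-electron count is 9 − 1 = 8. A 4d d⁸ ion has a large crystal-field splitting; square planar leaves the high-energy d_{x²−y²} orbital empty and maximises CFSE. → square planar.

[NiBr₄]²−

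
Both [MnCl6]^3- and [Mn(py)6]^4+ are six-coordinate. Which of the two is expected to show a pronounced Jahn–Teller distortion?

[MnCl6]^3-: Each chloride is −1; balancing the −3 overall charge requires Mn(III). Manganese is a group-7 element; Mn(III) is therefore d⁴. Chloride is a weak-field ligand for a first-row metal, so the complex is high-spin. The t₂g³e_g¹ (high-spin) configuration has an unevenly filled e_g set; the Jahn–Teller theorem predicts a tetragonal distortion (typically axial elongation) to lift the degeneracy.
[Mn(py)6]^4+: Pyridine is neutral; balancing the +4 overall charge requires Mn(IV). Manganese is a group-7 element; Mn(IV) is therefore d³. The d³ configuration leaves the e_g set evenly filled (or empty) — no strong Jahn–Teller driving force.

[MnCl6]^3-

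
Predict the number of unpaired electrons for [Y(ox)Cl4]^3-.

Ligand charges: each oxalate is −2; each chloride is −1. With an overall charge of −3 the yttrium centre must be in the +3 oxidation state.
Y sits in group 3, so the d-electron count is 3 − 3 = 0.
Counting donor atoms: 1×oxalate (bidentate) → 2 donors; 4×chloride (monodentate) → 4 donors. Coordination number = 6.
In an octahedral field the d⁰ configuration is t₂g⁰e_g⁰, giving 0 unpaired electrons.

0 unpaired electrons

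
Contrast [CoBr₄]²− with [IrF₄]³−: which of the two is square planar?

[IrF₄]³−

For [CoBr₄]²−: Summing ligand charges against the −2 overall charge gives an oxidation state of +2 for cobalt. Co sits in group 9, so the d-electron count is 9 − 2 = 7. For a high-spin 3d d⁷ ion with weak-field ligands the small Δₜ gives little square-planar CFSE advantage, so four ligands adopt the sterically favoured tetrahedral geometry. → tetrahedral.
For [IrF₄]³−: Ligand charges: each fluoride is −1. With an overall charge of −3 the iridium centre must be in the +1 oxidation state. Group 9 minus oxidation state 1 gives a d⁸ configuration. A 5d d⁸ ion has a large crystal-field splitting; square planar leaves the high-energy d_{x²−y²} orbital empty and maximises CFSE. → square planar.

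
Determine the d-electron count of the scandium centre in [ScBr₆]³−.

Ligand charges: each bromide is −1. With an overall charge of −3 the scandium centre must be in the +3 oxidation state.
Scandium is a group-3 element; Sc(III) is therefore d⁰.

d0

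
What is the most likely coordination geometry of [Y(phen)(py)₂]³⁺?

Ligand charges: 1,10-phenanthroline is neutral; pyridine is neutral. With an overall charge of +3 the yttrium centre must be in the +3 oxidation state.
Yttrium is a group-3 element; Y(III) is therefore d⁰.
Counting donor atoms: 1×1,10-phenanthroline (bidentate) → 2 donors; 2×pyridine (monodentate) → 2 donors. Coordination number = 4.
A d⁰ ion has no crystal-field stabilisation preference between square planar and tetrahedral, so four ligands adopt the sterically favoured tetrahedral geometry.

tetrahedral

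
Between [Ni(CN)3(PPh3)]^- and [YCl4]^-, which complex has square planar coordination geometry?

[Ni(CN)3(PPh3)]^-

For [Ni(CN)3(PPh3)]^-: Each cyanide is −1; triphenylphosphine is neutral; balancing the −1 overall charge requires Ni(II). Ni sits in group 10, so the d-electron count is 10 − 2 = 8. Cyanide and triphenylphosphine are strong-field ligands (high in the spectrochemical series). A 3d d⁸ ion with strong-field ligands gains enough CFSE to favour square planar over tetrahedral. → square planar.
For [YCl4]^-: Ligand charges: each chloride is −1. With an overall charge of −1 the yttrium centre must be in the +3 oxidation state. Yttrium is a group-3 element; Y(III) is therefore d⁰. A d⁰ ion has no crystal-field stabilisation preference between square planar and tetrahedral, so four ligands adopt the sterically favoured tetrahedral geometry. → tetrahedral.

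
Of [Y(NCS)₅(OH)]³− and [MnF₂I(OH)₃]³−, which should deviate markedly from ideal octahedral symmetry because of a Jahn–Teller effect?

[MnF₂I(OH)₃]³−

[Y(NCS)₅(OH)]³−: Each isothiocyanate is −1; each hydroxide is −1; balancing the −3 overall charge requires Y(III). Y sits in group 3, so the d-electron count is 3 − 3 = 0. The d⁰ configuration leaves the e_g set evenly filled (or empty) — no strong Jahn–Teller driving force.
[MnF₂I(OH)₃]³−: Each fluoride is −1; each iodide is −1; each hydroxide is −1; balancing the −3 overall charge requires Mn(III). Mn sits in group 7, so the d-electron count is 7 − 3 = 4. Fluoride, hydroxide, and iodide are weak-field ligands for a first-row metal, so the complex is high-spin. The t₂g³e_g¹ (high-spin) configuration has an unevenly filled e_g set; the Jahn–Teller theorem predicts a tetragonal distortion (typically axial elongation) to lift the degeneracy.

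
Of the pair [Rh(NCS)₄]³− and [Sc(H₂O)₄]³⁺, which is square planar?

[Rh(NCS)₄]³−

For [Rh(NCS)₄]³−: Summing ligand charges against the −3 overall charge gives an oxidation state of +1 for rhodium. Rh sits in group 9, so the d-electron count is 9 − 1 = 8. A 4d d⁸ ion has a large crystal-field splitting; square planar leaves the high-energy d_{x²−y²} orbital empty and maximises CFSE. → square planar.
For [Sc(H₂O)₄]³⁺: Ligand charges: water is neutral. With an overall charge of +3 the scandium centre must be in the +3 oxidation state. Sc sits in group 3, so the d-electron count is 3 − 3 = 0. A d⁰ ion has no crystal-field stabilisation preference between square planar and tetrahedral, so four ligands adopt the sterically favoured tetrahedral geometry. → tetrahedral.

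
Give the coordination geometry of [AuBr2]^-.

linear

Summing ligand charges against the −1 overall charge gives an oxidation state of +1 for gold.
Gold is a group-11 element; Au(I) is therefore d¹⁰.
Coordination number: 2.
A d¹⁰ ion with only two ligands adopts a linear arrangement (sp hybridisation; no CFSE preference).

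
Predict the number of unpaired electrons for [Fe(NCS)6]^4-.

Each isothiocyanate is −1; balancing the −4 overall charge requires Fe(II).
Fe sits in group 8, so the d-electron count is 8 − 2 = 6.
The spin state decides the count: Isothiocyanate is a weak-field ligand for a first-row metal, so the complex is high-spin.
An octahedral high-spin d⁶ ion is t₂g⁴e_g², giving 4 unpaired electrons.

4 unpaired electrons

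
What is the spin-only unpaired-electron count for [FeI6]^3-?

5

Each iodide is −1; balancing the −3 overall charge requires Fe(III).
Group 8 minus oxidation state 3 gives a d⁵ configuration.
The spin state decides the count: Iodide is a weak-field ligand for a first-row metal, so the complex is high-spin.
An octahedral high-spin d⁵ ion is t₂g³e_g², giving 5 unpaired electrons.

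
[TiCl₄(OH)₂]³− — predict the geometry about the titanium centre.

Ligand charges: each chloride is −1; each hydroxide is −1. With an overall charge of −3 the titanium centre must be in the +3 oxidation state.
Group 4 minus oxidation state 3 gives a d¹ configuration.
With 6 monodentate ligands the coordination number is 6.
Six donors around a single metal centre give an octahedral coordination sphere.

octahedral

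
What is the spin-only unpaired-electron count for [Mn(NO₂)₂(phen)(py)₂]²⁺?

3

Each nitro (N-bound nitrite) is −1; 1,10-phenanthroline is neutral; pyridine is neutral; balancing the +2 overall charge requires Mn(IV).
Manganese is a group-7 element; Mn(IV) is therefore d³.
Counting donor atoms: 2×nitro (N-bound nitrite) (monodentate) → 2 donors; 1×1,10-phenanthroline (bidentate) → 2 donors; 2×pyridine (monodentate) → 2 donors. Coordination number = 6.
In an octahedral field the d³ configuration is t₂g³e_g⁰ (only one arrangement possible), giving 3 unpaired electrons.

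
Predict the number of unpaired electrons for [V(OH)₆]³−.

Summing ligand charges against the −3 overall charge gives an oxidation state of +3 for vanadium.
V sits in group 5, so the d-electron count is 5 − 3 = 2.
In an octahedral field the d² configuration is t₂g²e_g⁰ (only one arrangement possible), giving 2 unpaired electrons.

2 unpaired electrons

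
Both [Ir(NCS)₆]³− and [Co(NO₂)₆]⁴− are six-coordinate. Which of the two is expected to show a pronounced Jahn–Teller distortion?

[Co(NO₂)₆]⁴−

[Ir(NCS)₆]³−: Ligand charges: each isothiocyanate is −1. With an overall charge of −3 the iridium centre must be in the +3 oxidation state. Ir sits in group 9, so the d-electron count is 9 − 3 = 6. A 5d ion has a large Δₒ and is invariably low-spin. The d⁶ configuration leaves the e_g set evenly filled (or empty) — no strong Jahn–Teller driving force.
[Co(NO₂)₆]⁴−: Ligand charges: each nitro (N-bound nitrite) is −1. With an overall charge of −4 the cobalt centre must be in the +2 oxidation state. Co sits in group 9, so the d-electron count is 9 − 2 = 7. Nitro (N-bound nitrite) is a strong-field ligand (high in the spectrochemical series) for a first-row metal, so the complex is low-spin. The t₂g⁶e_g¹ (low-spin) configuration has an unevenly filled e_g set; the Jahn–Teller theorem predicts a tetragonal distortion (typically axial elongation) to lift the degeneracy.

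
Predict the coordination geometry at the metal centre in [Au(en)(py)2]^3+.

Ethylenediamine is neutral; pyridine is neutral; balancing the +3 overall charge requires Au(III).
Gold is a group-11 element; Au(III) is therefore d⁸.
Counting donor atoms: 1×ethylenediamine (bidentate) → 2 donors; 2×pyridine (monodentate) → 2 donors. Coordination number = 4.
A 5d d⁸ ion has a large crystal-field splitting; square planar leaves the high-energy d_{x²−y²} orbital empty and maximises CFSE.

square planar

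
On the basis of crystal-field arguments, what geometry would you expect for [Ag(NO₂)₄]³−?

tetrahedral

Summing ligand charges against the −3 overall charge gives an oxidation state of +1 for silver.
Ag sits in group 11, so the d-electron count is 11 − 1 = 10.
With 4 monodentate ligands the coordination number is 4.
A d¹⁰ ion has no crystal-field stabilisation preference between square planar and tetrahedral, so four ligands adopt the sterically favoured tetrahedral geometry.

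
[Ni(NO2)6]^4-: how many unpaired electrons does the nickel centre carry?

Summing ligand charges against the −4 overall charge gives an oxidation state of +2 for nickel.
Nickel is a group-10 element; Ni(II) is therefore d⁸.
In an octahedral field the d⁸ configuration is t₂g⁶e_g² (only one arrangement possible), giving 2 unpaired electrons.

2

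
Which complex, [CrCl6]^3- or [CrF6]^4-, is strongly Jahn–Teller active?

[CrCl6]^3-: Each chloride is −1; balancing the −3 overall charge requires Cr(III). Chromium is a group-6 element; Cr(III) is therefore d³. The d³ configuration leaves the e_g set evenly filled (or empty) — no strong Jahn–Teller driving force.
[CrF6]^4-: Each fluoride is −1; balancing the −4 overall charge requires Cr(II). Group 6 minus oxidation state 2 gives a d⁴ configuration. Fluoride is a weak-field ligand for a first-row metal, so the complex is high-spin. The t₂g³e_g¹ (high-spin) configuration has an unevenly filled e_g set; the Jahn–Teller theorem predicts a tetragonal distortion (typically axial elongation) to lift the degeneracy.

[CrF6]^4-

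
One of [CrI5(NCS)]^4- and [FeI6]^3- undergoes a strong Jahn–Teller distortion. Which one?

[CrI5(NCS)]^4-

[CrI5(NCS)]^4-: Each iodide is −1; each isothiocyanate is −1; balancing the −4 overall charge requires Cr(II). Chromium is a group-6 element; Cr(II) is therefore d⁴. Iodide and isothiocyanate are weak-field ligands for a first-row metal, so the complex is high-spin. The t₂g³e_g¹ (high-spin) configuration has an unevenly filled e_g set; the Jahn–Teller theorem predicts a tetragonal distortion (typically axial elongation) to lift the degeneracy.
[FeI6]^3-: Each iodide is −1; balancing the −3 overall charge requires Fe(III). Fe sits in group 8, so the d-electron count is 8 − 3 = 5. Iodide is a weak-field ligand for a first-row metal, so the complex is high-spin. The d⁵ configuration leaves the e_g set evenly filled (or empty) — no strong Jahn–Teller driving force.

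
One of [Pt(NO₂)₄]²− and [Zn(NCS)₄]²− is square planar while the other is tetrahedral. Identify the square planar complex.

For [Pt(NO₂)₄]²−: Ligand charges: each nitro (N-bound nitrite) is −1. With an overall charge of −2 the platinum centre must be in the +2 oxidation state. Platinum is a group-10 element; Pt(II) is therefore d⁸. A 5d d⁸ ion has a large crystal-field splitting; square planar leaves the high-energy d_{x²−y²} orbital empty and maximises CFSE. → square planar.
For [Zn(NCS)₄]²−: Each isothiocyanate is −1; balancing the −2 overall charge requires Zn(II). Zn sits in group 12, so the d-electron count is 12 − 2 = 10. A d¹⁰ ion has no crystal-field stabilisation preference between square planar and tetrahedral, so four ligands adopt the sterically favoured tetrahedral geometry. → tetrahedral.

[Pt(NO₂)₄]²−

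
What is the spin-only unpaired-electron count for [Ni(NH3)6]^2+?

2

Ammonia is neutral; balancing the +2 overall charge requires Ni(II).
Ni sits in group 10, so the d-electron count is 10 − 2 = 8.
In an octahedral field the d⁸ configuration is t₂g⁶e_g² (only one arrangement possible), giving 2 unpaired electrons.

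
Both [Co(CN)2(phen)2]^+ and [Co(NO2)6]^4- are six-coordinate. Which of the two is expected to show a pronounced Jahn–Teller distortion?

[Co(CN)2(phen)2]^+: Each cyanide is −1; 1,10-phenanthroline is neutral; balancing the +1 overall charge requires Co(III). Cobalt is a group-9 element; Co(III) is therefore d⁶. Co(III) has an exceptionally large octahedral splitting and is low-spin with essentially every ligand except fluoride. The d⁶ configuration leaves the e_g set evenly filled (or empty) — no strong Jahn–Teller driving force.
[Co(NO2)6]^4-: Summing ligand charges against the −4 overall charge gives an oxidation state of +2 for cobalt. Cobalt is a group-9 element; Co(II) is therefore d⁷. Nitro (N-bound nitrite) is a strong-field ligand (high in the spectrochemical series) for a first-row metal, so the complex is low-spin. The t₂g⁶e_g¹ (low-spin) configuration has an unevenly filled e_g set; the Jahn–Teller theorem predicts a tetragonal distortion (typically axial elongation) to lift the degeneracy.

[Co(NO2)6]^4-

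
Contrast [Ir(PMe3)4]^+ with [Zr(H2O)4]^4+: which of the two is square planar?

For [Ir(PMe3)4]^+: Ligand charges: trimethylphosphine is neutral. With an overall charge of +1 the iridium centre must be in the +1 oxidation state. Group 9 minus oxidation state 1 gives a d⁸ configuration. A 5d d⁸ ion has a large crystal-field splitting; square planar leaves the high-energy d_{x²−y²} orbital empty and maximises CFSE. → square planar.
For [Zr(H2O)4]^4+: Ligand charges: water is neutral. With an overall charge of +4 the zirconium centre must be in the +4 oxidation state. Zr sits in group 4, so the d-electron count is 4 − 4 = 0. A d⁰ ion has no crystal-field stabilisation preference between square planar and tetrahedral, so four ligands adopt the sterically favoured tetrahedral geometry. → tetrahedral.

[Ir(PMe3)4]^+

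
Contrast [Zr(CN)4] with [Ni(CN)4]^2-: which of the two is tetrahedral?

[Zr(CN)4]

For [Zr(CN)4]: Summing ligand charges against the 0 overall charge gives an oxidation state of +4 for zirconium. Zr sits in group 4, so the d-electron count is 4 − 4 = 0. A d⁰ ion has no crystal-field stabilisation preference between square planar and tetrahedral, so four ligands adopt the sterically favoured tetrahedral geometry. → tetrahedral.
For [Ni(CN)4]^2-: Ligand charges: each cyanide is −1. With an overall charge of −2 the nickel centre must be in the +2 oxidation state. Group 10 minus oxidation state 2 gives a d⁸ configuration. Cyanide is a strong-field ligand (high in the spectrochemical series). A 3d d⁸ ion with strong-field ligands gains enough CFSE to favour square planar over tetrahedral. → square planar.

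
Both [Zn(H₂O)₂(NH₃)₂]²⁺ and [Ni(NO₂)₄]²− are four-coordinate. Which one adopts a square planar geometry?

[Ni(NO₂)₄]²−

For [Zn(H₂O)₂(NH₃)₂]²⁺: Summing ligand charges against the +2 overall charge gives an oxidation state of +2 for zinc. Group 12 minus oxidation state 2 gives a d¹⁰ configuration. A d¹⁰ ion has no crystal-field stabilisation preference between square planar and tetrahedral, so four ligands adopt the sterically favoured tetrahedral geometry. → tetrahedral.
For [Ni(NO₂)₄]²−: Summing ligand charges against the −2 overall charge gives an oxidation state of +2 for nickel. Group 10 minus oxidation state 2 gives a d⁸ configuration. Nitro (N-bound nitrite) is a strong-field ligand (high in the spectrochemical series). A 3d d⁸ ion with strong-field ligands gains enough CFSE to favour square planar over tetrahedral. → square planar.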